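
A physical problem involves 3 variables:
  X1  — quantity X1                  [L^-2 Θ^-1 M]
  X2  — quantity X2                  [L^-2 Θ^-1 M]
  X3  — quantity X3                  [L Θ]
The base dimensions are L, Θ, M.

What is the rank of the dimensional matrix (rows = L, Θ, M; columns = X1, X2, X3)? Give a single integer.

Dimensional matrix (L×Θ×M by X1×X2×X3):
  L: [-2 -2  1]
  Θ: [-1 -1  1]
  M: [ 1  1  0]
Row reduction gives pivot columns X1,X3; rank = 2

2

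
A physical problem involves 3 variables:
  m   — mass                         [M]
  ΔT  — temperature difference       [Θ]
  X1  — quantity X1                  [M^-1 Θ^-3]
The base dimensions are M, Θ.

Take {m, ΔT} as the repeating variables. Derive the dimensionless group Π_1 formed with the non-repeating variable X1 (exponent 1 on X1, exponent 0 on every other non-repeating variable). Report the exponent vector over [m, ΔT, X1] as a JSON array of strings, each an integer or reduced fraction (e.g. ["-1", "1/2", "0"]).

Write exponents as rows M,Θ / cols m,ΔT,X1:
  M: [ 1  0 -1]
  Θ: [ 0  1 -3]
RREF → pivots at {m,ΔT} ⇒ r = 2
Pivot set = {m,ΔT}, free = {X1}
RREF:
  r0: [   1    0   -1]
  r1: [   0    1   -3]
Fix exponent of X1 at 1; solve each RREF row for its pivot's exponent:
  r0: exp(m) + (-1)·1 = 0 ⇒ exp(m) = 1
  r1: exp(ΔT) + (-3)·1 = 0 ⇒ exp(ΔT) = 3
Π_1 = m · ΔT^3 · X1

["1", "3", "1"]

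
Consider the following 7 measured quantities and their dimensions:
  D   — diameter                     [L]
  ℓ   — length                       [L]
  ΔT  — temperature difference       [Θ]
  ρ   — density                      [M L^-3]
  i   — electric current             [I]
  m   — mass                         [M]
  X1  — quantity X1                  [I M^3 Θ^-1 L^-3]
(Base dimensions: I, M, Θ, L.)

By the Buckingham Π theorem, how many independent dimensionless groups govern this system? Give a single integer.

Write exponents as rows I,M,Θ,L / cols D,ℓ,ΔT,ρ,i,m,X1:
  I: [ 0  0  0  0  1  0  1]
  M: [ 0  0  0  1  0  1  3]
  Θ: [ 0  0  1  0  0  0 -1]
  L: [ 1  1  0 -3  0  0 -3]
Row reduction gives pivot columns D,ΔT,ρ,i; rank = 4
n=7, r=4 ⇒ 3 dimensionless groups

3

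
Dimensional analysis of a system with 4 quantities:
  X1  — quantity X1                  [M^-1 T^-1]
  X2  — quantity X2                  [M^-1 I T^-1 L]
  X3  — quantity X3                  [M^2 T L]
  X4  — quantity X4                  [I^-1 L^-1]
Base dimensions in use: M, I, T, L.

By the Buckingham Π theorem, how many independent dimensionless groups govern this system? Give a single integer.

Write exponents as rows M,I,T,L / cols X1,X2,X3,X4:
  M: [-1 -1  2  0]
  I: [ 0  1  0 -1]
  T: [-1 -1  1  0]
  L: [ 0  1  1 -1]
Echelon form has 3 nonzero rows (pivots: X1,X2,X3)
n=4, r=3 ⇒ 1 dimensionless group

1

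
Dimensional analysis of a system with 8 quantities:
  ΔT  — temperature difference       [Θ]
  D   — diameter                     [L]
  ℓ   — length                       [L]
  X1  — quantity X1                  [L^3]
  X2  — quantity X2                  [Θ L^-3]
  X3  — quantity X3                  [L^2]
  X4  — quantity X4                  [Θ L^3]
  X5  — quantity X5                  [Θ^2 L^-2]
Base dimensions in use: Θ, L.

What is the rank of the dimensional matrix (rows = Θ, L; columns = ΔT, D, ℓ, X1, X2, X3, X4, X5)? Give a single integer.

2

Dimensional matrix (Θ×L by ΔT×D×ℓ×X1×X2×X3×X4×X5):
  Θ: [ 1  0  0  0  1  0  1  2]
  L: [ 0  1  1  3 -3  2  3 -2]
RREF → pivots at {ΔT,D} ⇒ r = 2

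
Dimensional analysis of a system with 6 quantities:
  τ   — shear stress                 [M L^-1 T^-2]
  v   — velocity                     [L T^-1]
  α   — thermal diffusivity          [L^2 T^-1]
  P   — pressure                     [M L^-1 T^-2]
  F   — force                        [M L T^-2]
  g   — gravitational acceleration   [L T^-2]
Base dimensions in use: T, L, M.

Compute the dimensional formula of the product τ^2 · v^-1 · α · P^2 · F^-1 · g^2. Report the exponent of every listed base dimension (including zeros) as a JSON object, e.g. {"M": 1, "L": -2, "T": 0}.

Exponent matrix [T,L,M] × [τ,v,α,P,F,g]:
  T: [-2 -1 -1 -2 -2 -2]
  L: [-1  1  2 -1  1  1]
  M: [ 1  0  0  1  1  0]
  [T]: (2)·-2+(-1)·-1+(1)·-1+(2)·-2+(-1)·-2+(2)·-2 = -10
  [L]: (2)·-1+(-1)·1+(1)·2+(2)·-1+(-1)·1+(2)·1 = -2
  [M]: (2)·1+(-1)·0+(1)·0+(2)·1+(-1)·1+(2)·0 = 3
⇒ T^-10 L^-2 M^3

{"T": -10, "L": -2, "M": 3}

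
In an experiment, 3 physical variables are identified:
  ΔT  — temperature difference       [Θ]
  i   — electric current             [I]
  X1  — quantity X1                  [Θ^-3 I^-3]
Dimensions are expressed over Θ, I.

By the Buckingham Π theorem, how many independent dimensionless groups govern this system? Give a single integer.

1

Dimensional matrix (Θ×I by ΔT×i×X1):
  Θ: [ 1  0 -3]
  I: [ 0  1 -3]
Row reduction gives pivot columns ΔT,i; rank = 2
n=3, r=2 ⇒ 1 dimensionless group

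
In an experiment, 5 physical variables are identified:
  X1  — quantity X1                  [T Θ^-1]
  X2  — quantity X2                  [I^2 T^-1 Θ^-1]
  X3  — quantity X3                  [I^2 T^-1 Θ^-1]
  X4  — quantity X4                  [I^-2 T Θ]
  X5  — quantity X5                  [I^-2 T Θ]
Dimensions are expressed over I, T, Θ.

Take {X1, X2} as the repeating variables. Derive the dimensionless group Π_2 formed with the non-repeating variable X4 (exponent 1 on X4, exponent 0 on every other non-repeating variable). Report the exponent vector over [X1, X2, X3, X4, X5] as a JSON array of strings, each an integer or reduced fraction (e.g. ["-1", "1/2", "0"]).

Exponent matrix [I,T,Θ] × [X1,X2,X3,X4,X5]:
  I: [ 0  2  2 -2 -2]
  T: [ 1 -1 -1  1  1]
  Θ: [-1 -1 -1  1  1]
Row reduction gives pivot columns X1,X2; rank = 2
Pivot set = {X1,X2}, free = {X3,X4,X5}
RREF:
  r0: [   1    0    0    0    0]
  r1: [   0    1    1   -1   -1]
  r2: [   0    0    0    0    0]
Fix exponent of X4 at 1, X3 at 0, X5 at 0; solve each RREF row for its pivot's exponent:
  r0: exp(X1) + (0)·1 = 0 ⇒ exp(X1) = 0
  r1: exp(X2) + (-1)·1 = 0 ⇒ exp(X2) = 1
Π_2 = X2 · X4

["0", "1", "0", "1", "0"]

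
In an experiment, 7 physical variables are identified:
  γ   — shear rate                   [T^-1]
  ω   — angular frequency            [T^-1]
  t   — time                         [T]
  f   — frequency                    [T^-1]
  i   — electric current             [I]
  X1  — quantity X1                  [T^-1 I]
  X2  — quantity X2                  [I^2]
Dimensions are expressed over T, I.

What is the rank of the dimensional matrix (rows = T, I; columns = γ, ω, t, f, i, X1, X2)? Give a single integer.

Write exponents as rows T,I / cols γ,ω,t,f,i,X1,X2:
  T: [-1 -1  1 -1  0 -1  0]
  I: [ 0  0  0  0  1  1  2]
Echelon form has 2 nonzero rows (pivots: γ,i)

2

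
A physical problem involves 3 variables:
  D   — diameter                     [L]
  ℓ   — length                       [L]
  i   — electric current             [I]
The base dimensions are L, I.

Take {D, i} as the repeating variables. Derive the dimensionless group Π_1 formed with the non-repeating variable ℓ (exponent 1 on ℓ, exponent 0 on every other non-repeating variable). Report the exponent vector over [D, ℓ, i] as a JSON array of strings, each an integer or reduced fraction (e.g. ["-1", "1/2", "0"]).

["-1", "1", "0"]

Write exponents as rows L,I / cols D,ℓ,i:
  L: [ 1  1  0]
  I: [ 0  0  1]
RREF → pivots at {D,i} ⇒ r = 2
Repeat: D,i; free: ℓ
RREF:
  r0: [   1    1    0]
  r1: [   0    0    1]
Fix exponent of ℓ at 1; solve each RREF row for its pivot's exponent:
  r0: exp(D) + (1)·1 = 0 ⇒ exp(D) = -1
  r1: exp(i) + (0)·1 = 0 ⇒ exp(i) = 0
Π_1 = D^-1 · ℓ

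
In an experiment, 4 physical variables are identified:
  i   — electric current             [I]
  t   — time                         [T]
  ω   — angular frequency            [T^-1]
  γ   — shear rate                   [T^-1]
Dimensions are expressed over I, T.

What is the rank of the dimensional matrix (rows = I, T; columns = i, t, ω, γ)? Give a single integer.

Exponent matrix [I,T] × [i,t,ω,γ]:
  I: [ 1  0  0  0]
  T: [ 0  1 -1 -1]
RREF → pivots at {i,t} ⇒ r = 2

2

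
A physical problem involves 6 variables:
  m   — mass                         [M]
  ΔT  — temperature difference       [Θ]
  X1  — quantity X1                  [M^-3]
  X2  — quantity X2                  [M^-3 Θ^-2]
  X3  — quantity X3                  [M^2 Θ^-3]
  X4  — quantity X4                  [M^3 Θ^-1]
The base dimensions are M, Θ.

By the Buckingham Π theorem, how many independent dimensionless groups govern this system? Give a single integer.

Dimensional matrix (M×Θ by m×ΔT×X1×X2×X3×X4):
  M: [ 1  0 -3 -3  2  3]
  Θ: [ 0  1  0 -2 -3 -1]
Row reduction gives pivot columns m,ΔT; rank = 2
Π count = n − r = 6 − 2 = 4

4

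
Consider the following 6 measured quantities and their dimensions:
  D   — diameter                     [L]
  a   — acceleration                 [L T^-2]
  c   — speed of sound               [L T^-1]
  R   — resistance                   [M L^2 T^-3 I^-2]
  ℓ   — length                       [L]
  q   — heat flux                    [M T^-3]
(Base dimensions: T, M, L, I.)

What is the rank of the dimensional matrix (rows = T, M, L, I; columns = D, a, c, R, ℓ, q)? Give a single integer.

4

Exponent matrix [T,M,L,I] × [D,a,c,R,ℓ,q]:
  T: [ 0 -2 -1 -3  0 -3]
  M: [ 0  0  0  1  0  1]
  L: [ 1  1  1  2  1  0]
  I: [ 0  0  0 -2  0  0]
RREF → pivots at {D,a,R,q} ⇒ r = 4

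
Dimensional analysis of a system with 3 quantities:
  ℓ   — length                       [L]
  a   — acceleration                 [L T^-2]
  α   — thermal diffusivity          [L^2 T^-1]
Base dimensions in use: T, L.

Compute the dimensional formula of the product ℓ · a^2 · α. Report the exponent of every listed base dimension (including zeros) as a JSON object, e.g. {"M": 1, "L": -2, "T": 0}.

{"T": -5, "L": 5}

Write exponents as rows T,L / cols ℓ,a,α:
  T: [ 0 -2 -1]
  L: [ 1  1  2]
  [T]: (1)·0+(2)·-2+(1)·-1 = -5
  [L]: (1)·1+(2)·1+(1)·2 = 5
⇒ T^-5 L^5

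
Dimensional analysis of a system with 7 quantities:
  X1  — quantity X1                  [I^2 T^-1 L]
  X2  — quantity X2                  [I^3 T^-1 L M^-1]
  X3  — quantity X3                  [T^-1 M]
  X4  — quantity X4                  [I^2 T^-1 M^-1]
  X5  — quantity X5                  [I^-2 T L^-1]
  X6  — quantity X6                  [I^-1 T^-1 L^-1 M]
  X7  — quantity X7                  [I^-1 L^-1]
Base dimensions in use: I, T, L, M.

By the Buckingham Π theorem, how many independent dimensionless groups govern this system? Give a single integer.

Dimensional matrix (I×T×L×M by X1×X2×X3×X4×X5×X6×X7):
  I: [ 2  3  0  2 -2 -1 -1]
  T: [-1 -1 -1 -1  1 -1  0]
  L: [ 1  1  0  0 -1 -1 -1]
  M: [ 0 -1  1 -1  0  1  0]
RREF → pivots at {X1,X2,X3} ⇒ r = 3
Π count = n − r = 7 − 3 = 4

4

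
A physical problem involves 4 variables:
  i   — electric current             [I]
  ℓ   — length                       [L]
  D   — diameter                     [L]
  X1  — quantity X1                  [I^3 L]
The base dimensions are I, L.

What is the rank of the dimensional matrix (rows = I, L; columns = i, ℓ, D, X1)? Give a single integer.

2

Write exponents as rows I,L / cols i,ℓ,D,X1:
  I: [ 1  0  0  3]
  L: [ 0  1  1  1]
RREF → pivots at {i,ℓ} ⇒ r = 2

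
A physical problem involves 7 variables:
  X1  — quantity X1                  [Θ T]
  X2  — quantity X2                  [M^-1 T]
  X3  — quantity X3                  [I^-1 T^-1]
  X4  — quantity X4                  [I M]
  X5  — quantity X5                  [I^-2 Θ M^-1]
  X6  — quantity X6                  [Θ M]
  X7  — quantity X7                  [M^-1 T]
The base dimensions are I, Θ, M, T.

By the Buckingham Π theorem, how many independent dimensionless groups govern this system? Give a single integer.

4

Write exponents as rows I,Θ,M,T / cols X1,X2,X3,X4,X5,X6,X7:
  I: [ 0  0 -1  1 -2  0  0]
  Θ: [ 1  0  0  0  1  1  0]
  M: [ 0 -1  0  1 -1  1 -1]
  T: [ 1  1 -1  0  0  0  1]
Row reduction gives pivot columns X1,X2,X3; rank = 3
n=7, r=3 ⇒ 4 dimensionless groups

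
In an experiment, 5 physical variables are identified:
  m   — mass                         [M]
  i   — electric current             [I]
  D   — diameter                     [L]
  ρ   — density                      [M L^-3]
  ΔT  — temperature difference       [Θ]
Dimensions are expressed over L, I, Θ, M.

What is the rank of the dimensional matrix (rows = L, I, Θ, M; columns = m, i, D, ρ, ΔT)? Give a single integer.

4

Dimensional matrix (L×I×Θ×M by m×i×D×ρ×ΔT):
  L: [ 0  0  1 -3  0]
  I: [ 0  1  0  0  0]
  Θ: [ 0  0  0  0  1]
  M: [ 1  0  0  1  0]
Row reduction gives pivot columns m,i,D,ΔT; rank = 4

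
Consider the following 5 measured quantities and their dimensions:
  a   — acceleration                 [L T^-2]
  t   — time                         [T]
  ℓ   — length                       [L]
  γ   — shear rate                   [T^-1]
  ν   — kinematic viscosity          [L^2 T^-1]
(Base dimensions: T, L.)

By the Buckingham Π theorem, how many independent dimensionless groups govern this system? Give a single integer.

Dimensional matrix (T×L by a×t×ℓ×γ×ν):
  T: [-2  1  0 -1 -1]
  L: [ 1  0  1  0  2]
RREF → pivots at {a,t} ⇒ r = 2
n=5, r=2 ⇒ 3 dimensionless groups

3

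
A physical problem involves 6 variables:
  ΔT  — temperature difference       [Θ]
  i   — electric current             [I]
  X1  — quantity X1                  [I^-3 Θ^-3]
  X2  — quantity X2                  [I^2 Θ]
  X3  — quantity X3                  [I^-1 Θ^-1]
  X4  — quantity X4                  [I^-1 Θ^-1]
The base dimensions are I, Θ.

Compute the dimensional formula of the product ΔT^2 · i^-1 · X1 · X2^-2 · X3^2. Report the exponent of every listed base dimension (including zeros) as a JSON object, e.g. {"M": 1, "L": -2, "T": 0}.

{"I": -10, "Θ": -5}

Write exponents as rows I,Θ / cols ΔT,i,X1,X2,X3,X4:
  I: [ 0  1 -3  2 -1 -1]
  Θ: [ 1  0 -3  1 -1 -1]
  [I]: (2)·0+(-1)·1+(1)·-3+(-2)·2+(2)·-1 = -10
  [Θ]: (2)·1+(-1)·0+(1)·-3+(-2)·1+(2)·-1 = -5
⇒ I^-10 Θ^-5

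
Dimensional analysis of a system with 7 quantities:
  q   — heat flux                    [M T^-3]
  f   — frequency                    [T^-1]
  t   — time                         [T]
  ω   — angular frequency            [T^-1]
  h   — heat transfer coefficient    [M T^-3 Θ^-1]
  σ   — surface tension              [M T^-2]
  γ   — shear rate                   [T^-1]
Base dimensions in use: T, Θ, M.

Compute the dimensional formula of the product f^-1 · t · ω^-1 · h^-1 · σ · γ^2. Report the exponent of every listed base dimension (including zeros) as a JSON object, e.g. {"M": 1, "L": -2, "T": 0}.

{"T": 2, "Θ": 1, "M": 0}

Exponent matrix [T,Θ,M] × [q,f,t,ω,h,σ,γ]:
  T: [-3 -1  1 -1 -3 -2 -1]
  Θ: [ 0  0  0  0 -1  0  0]
  M: [ 1  0  0  0  1  1  0]
  [T]: (-1)·-1+(1)·1+(-1)·-1+(-1)·-3+(1)·-2+(2)·-1 = 2
  [Θ]: (-1)·0+(1)·0+(-1)·0+(-1)·-1+(1)·0+(2)·0 = 1
  [M]: (-1)·0+(1)·0+(-1)·0+(-1)·1+(1)·1+(2)·0 = 0
⇒ T^2 Θ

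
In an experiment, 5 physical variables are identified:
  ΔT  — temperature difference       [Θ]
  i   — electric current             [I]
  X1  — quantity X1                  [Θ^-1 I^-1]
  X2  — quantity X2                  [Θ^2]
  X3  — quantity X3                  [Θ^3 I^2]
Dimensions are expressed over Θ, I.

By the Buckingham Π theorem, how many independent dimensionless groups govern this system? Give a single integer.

Exponent matrix [Θ,I] × [ΔT,i,X1,X2,X3]:
  Θ: [ 1  0 -1  2  3]
  I: [ 0  1 -1  0  2]
Row reduction gives pivot columns ΔT,i; rank = 2
n=5, r=2 ⇒ 3 dimensionless groups

3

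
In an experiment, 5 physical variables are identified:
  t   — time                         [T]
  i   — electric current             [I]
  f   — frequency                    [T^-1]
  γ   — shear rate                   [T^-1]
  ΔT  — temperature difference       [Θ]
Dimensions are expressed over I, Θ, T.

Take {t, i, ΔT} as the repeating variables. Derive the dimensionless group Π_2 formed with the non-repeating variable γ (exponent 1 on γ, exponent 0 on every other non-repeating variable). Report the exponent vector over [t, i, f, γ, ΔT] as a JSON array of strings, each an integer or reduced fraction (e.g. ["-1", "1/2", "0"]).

["1", "0", "0", "1", "0"]

Write exponents as rows I,Θ,T / cols t,i,f,γ,ΔT:
  I: [ 0  1  0  0  0]
  Θ: [ 0  0  0  0  1]
  T: [ 1  0 -1 -1  0]
Row reduction gives pivot columns t,i,ΔT; rank = 3
Repeat: t,i,ΔT; free: f,γ
RREF:
  r0: [   1    0   -1   -1    0]
  r1: [   0    1    0    0    0]
  r2: [   0    0    0    0    1]
Fix exponent of γ at 1, f at 0; solve each RREF row for its pivot's exponent:
  r0: exp(t) + (-1)·1 = 0 ⇒ exp(t) = 1
  r1: exp(i) + (0)·1 = 0 ⇒ exp(i) = 0
  r2: exp(ΔT) + (0)·1 = 0 ⇒ exp(ΔT) = 0
Π_2 = t · γ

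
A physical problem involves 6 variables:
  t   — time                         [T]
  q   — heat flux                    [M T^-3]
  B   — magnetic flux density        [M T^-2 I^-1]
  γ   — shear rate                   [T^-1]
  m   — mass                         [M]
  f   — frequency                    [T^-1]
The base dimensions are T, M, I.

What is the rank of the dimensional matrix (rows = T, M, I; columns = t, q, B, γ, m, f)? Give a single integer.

Exponent matrix [T,M,I] × [t,q,B,γ,m,f]:
  T: [ 1 -3 -2 -1  0 -1]
  M: [ 0  1  1  0  1  0]
  I: [ 0  0 -1  0  0  0]
Row reduction gives pivot columns t,q,B; rank = 3

3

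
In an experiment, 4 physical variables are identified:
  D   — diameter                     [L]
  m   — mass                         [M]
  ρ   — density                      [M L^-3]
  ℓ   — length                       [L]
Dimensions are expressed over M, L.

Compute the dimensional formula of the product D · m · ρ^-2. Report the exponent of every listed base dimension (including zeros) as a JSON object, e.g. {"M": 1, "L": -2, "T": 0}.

Write exponents as rows M,L / cols D,m,ρ,ℓ:
  M: [ 0  1  1  0]
  L: [ 1  0 -3  1]
  [M]: (1)·0+(1)·1+(-2)·1 = -1
  [L]: (1)·1+(1)·0+(-2)·-3 = 7
⇒ M^-1 L^7

{"M": -1, "L": 7}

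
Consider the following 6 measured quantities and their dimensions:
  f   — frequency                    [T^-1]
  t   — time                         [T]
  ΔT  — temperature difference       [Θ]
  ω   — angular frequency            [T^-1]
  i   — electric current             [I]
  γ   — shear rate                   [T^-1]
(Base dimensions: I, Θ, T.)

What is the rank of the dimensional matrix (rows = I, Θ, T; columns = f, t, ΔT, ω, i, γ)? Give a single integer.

Exponent matrix [I,Θ,T] × [f,t,ΔT,ω,i,γ]:
  I: [ 0  0  0  0  1  0]
  Θ: [ 0  0  1  0  0  0]
  T: [-1  1  0 -1  0 -1]
Echelon form has 3 nonzero rows (pivots: f,ΔT,i)

3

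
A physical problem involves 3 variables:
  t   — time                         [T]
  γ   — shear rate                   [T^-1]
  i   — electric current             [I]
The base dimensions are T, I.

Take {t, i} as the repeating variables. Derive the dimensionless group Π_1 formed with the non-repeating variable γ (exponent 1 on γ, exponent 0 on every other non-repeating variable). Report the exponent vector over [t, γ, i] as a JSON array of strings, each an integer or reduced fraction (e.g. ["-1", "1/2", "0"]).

Dimensional matrix (T×I by t×γ×i):
  T: [ 1 -1  0]
  I: [ 0  0  1]
Echelon form has 2 nonzero rows (pivots: t,i)
Pivot set = {t,i}, free = {γ}
RREF:
  r0: [   1   -1    0]
  r1: [   0    0    1]
Fix exponent of γ at 1; solve each RREF row for its pivot's exponent:
  r0: exp(t) + (-1)·1 = 0 ⇒ exp(t) = 1
  r1: exp(i) + (0)·1 = 0 ⇒ exp(i) = 0
Π_1 = t · γ

["1", "1", "0"]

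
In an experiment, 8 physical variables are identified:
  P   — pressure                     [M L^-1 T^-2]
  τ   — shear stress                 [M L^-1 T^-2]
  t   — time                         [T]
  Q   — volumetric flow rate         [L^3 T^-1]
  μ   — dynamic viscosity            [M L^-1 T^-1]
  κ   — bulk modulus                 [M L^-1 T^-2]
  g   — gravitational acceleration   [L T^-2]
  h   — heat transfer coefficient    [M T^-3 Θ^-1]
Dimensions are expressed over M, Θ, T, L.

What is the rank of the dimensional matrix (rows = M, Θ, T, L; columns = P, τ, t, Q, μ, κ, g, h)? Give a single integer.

Dimensional matrix (M×Θ×T×L by P×τ×t×Q×μ×κ×g×h):
  M: [ 1  1  0  0  1  1  0  1]
  Θ: [ 0  0  0  0  0  0  0 -1]
  T: [-2 -2  1 -1 -1 -2 -2 -3]
  L: [-1 -1  0  3 -1 -1  1  0]
Echelon form has 4 nonzero rows (pivots: P,t,Q,h)

4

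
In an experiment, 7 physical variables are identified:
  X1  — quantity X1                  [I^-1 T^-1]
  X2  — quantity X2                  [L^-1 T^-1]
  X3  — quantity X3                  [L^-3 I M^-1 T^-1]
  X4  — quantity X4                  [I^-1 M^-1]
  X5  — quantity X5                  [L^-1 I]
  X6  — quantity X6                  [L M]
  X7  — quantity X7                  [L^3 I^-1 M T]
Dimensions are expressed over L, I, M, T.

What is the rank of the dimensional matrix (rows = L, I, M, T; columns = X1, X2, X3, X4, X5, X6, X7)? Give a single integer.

Write exponents as rows L,I,M,T / cols X1,X2,X3,X4,X5,X6,X7:
  L: [ 0 -1 -3  0 -1  1  3]
  I: [-1  0  1 -1  1  0 -1]
  M: [ 0  0 -1 -1  0  1  1]
  T: [-1 -1 -1  0  0  0  1]
Row reduction gives pivot columns X1,X2,X3; rank = 3

3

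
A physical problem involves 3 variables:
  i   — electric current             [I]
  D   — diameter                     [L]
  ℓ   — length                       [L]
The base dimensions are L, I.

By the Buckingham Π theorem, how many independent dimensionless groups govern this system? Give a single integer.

Dimensional matrix (L×I by i×D×ℓ):
  L: [ 0  1  1]
  I: [ 1  0  0]
Echelon form has 2 nonzero rows (pivots: i,D)
Π count = n − r = 3 − 2 = 1

1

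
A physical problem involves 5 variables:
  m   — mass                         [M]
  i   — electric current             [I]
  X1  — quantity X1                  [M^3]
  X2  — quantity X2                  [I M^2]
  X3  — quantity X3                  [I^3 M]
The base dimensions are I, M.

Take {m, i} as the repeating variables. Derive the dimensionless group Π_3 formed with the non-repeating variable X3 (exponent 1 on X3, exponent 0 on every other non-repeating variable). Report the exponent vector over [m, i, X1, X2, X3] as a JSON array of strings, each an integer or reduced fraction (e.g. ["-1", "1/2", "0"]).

["-1", "-3", "0", "0", "1"]

Write exponents as rows I,M / cols m,i,X1,X2,X3:
  I: [ 0  1  0  1  3]
  M: [ 1  0  3  2  1]
RREF → pivots at {m,i} ⇒ r = 2
Repeat: m,i; free: X1,X2,X3
RREF:
  r0: [   1    0    3    2    1]
  r1: [   0    1    0    1    3]
Fix exponent of X3 at 1, X1 at 0, X2 at 0; solve each RREF row for its pivot's exponent:
  r0: exp(m) + (1)·1 = 0 ⇒ exp(m) = -1
  r1: exp(i) + (3)·1 = 0 ⇒ exp(i) = -3
Π_3 = m^-1 · i^-3 · X3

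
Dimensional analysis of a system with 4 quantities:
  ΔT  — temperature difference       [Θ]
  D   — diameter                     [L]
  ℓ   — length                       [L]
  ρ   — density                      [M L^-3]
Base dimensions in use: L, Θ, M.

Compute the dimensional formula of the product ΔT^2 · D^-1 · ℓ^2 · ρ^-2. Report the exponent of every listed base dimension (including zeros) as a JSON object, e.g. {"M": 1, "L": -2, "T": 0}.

Dimensional matrix (L×Θ×M by ΔT×D×ℓ×ρ):
  L: [ 0  1  1 -3]
  Θ: [ 1  0  0  0]
  M: [ 0  0  0  1]
  [L]: (2)·0+(-1)·1+(2)·1+(-2)·-3 = 7
  [Θ]: (2)·1+(-1)·0+(2)·0+(-2)·0 = 2
  [M]: (2)·0+(-1)·0+(2)·0+(-2)·1 = -2
⇒ L^7 Θ^2 M^-2

{"L": 7, "Θ": 2, "M": -2}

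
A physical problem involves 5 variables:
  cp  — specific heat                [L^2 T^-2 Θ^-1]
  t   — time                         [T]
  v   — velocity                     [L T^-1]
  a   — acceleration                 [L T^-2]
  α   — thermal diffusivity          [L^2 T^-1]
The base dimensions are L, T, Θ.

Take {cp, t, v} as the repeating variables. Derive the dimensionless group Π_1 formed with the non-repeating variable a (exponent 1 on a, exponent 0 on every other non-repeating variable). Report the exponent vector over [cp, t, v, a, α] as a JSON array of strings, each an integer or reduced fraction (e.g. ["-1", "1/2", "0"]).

["0", "1", "-1", "1", "0"]

Exponent matrix [L,T,Θ] × [cp,t,v,a,α]:
  L: [ 2  0  1  1  2]
  T: [-2  1 -1 -2 -1]
  Θ: [-1  0  0  0  0]
Row reduction gives pivot columns cp,t,v; rank = 3
Pivot set = {cp,t,v}, free = {a,α}
RREF:
  r0: [   1    0    0    0    0]
  r1: [   0    1    0   -1    1]
  r2: [   0    0    1    1    2]
Fix exponent of a at 1, α at 0; solve each RREF row for its pivot's exponent:
  r0: exp(cp) + (0)·1 = 0 ⇒ exp(cp) = 0
  r1: exp(t) + (-1)·1 = 0 ⇒ exp(t) = 1
  r2: exp(v) + (1)·1 = 0 ⇒ exp(v) = -1
Π_1 = t · v^-1 · a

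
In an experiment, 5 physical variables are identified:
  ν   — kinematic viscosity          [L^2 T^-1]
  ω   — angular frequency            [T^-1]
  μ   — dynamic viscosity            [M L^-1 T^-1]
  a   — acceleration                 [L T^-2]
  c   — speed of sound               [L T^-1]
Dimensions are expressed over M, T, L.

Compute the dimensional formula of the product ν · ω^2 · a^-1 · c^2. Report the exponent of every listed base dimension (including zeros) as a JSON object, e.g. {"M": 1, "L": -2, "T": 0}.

{"M": 0, "T": -3, "L": 3}

Write exponents as rows M,T,L / cols ν,ω,μ,a,c:
  M: [ 0  0  1  0  0]
  T: [-1 -1 -1 -2 -1]
  L: [ 2  0 -1  1  1]
  [M]: (1)·0+(2)·0+(-1)·0+(2)·0 = 0
  [T]: (1)·-1+(2)·-1+(-1)·-2+(2)·-1 = -3
  [L]: (1)·2+(2)·0+(-1)·1+(2)·1 = 3
⇒ T^-3 L^3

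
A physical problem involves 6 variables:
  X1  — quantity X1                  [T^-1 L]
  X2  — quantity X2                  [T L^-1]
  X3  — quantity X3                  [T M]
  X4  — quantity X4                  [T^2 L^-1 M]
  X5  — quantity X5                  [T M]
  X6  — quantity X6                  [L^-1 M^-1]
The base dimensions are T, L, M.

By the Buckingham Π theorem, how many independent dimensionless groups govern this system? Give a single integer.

Dimensional matrix (T×L×M by X1×X2×X3×X4×X5×X6):
  T: [-1  1  1  2  1  0]
  L: [ 1 -1  0 -1  0 -1]
  M: [ 0  0  1  1  1 -1]
RREF → pivots at {X1,X3} ⇒ r = 2
Π count = n − r = 6 − 2 = 4

4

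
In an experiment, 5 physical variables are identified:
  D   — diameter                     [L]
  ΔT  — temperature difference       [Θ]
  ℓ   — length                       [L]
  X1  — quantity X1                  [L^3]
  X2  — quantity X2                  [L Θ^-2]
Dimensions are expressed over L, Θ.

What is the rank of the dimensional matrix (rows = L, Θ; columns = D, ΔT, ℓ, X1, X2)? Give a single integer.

2

Write exponents as rows L,Θ / cols D,ΔT,ℓ,X1,X2:
  L: [ 1  0  1  3  1]
  Θ: [ 0  1  0  0 -2]
Echelon form has 2 nonzero rows (pivots: D,ΔT)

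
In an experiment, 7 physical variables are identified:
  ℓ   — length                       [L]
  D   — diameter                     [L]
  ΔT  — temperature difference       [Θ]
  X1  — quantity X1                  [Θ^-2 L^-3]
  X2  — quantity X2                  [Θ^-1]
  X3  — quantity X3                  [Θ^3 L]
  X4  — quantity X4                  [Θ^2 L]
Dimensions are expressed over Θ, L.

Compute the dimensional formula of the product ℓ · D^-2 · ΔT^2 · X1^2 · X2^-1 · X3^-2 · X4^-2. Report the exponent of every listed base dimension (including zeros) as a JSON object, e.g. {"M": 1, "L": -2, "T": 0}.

Dimensional matrix (Θ×L by ℓ×D×ΔT×X1×X2×X3×X4):
  Θ: [ 0  0  1 -2 -1  3  2]
  L: [ 1  1  0 -3  0  1  1]
  [Θ]: (1)·0+(-2)·0+(2)·1+(2)·-2+(-1)·-1+(-2)·3+(-2)·2 = -11
  [L]: (1)·1+(-2)·1+(2)·0+(2)·-3+(-1)·0+(-2)·1+(-2)·1 = -11
⇒ Θ^-11 L^-11

{"Θ": -11, "L": -11}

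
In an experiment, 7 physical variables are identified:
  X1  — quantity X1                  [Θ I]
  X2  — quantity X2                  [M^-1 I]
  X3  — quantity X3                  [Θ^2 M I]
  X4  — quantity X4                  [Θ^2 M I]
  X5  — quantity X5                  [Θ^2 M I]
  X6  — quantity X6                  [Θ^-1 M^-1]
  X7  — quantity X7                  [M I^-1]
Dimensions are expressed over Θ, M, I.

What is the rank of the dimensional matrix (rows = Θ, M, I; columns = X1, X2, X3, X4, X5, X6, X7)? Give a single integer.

Exponent matrix [Θ,M,I] × [X1,X2,X3,X4,X5,X6,X7]:
  Θ: [ 1  0  2  2  2 -1  0]
  M: [ 0 -1  1  1  1 -1  1]
  I: [ 1  1  1  1  1  0 -1]
Row reduction gives pivot columns X1,X2; rank = 2

2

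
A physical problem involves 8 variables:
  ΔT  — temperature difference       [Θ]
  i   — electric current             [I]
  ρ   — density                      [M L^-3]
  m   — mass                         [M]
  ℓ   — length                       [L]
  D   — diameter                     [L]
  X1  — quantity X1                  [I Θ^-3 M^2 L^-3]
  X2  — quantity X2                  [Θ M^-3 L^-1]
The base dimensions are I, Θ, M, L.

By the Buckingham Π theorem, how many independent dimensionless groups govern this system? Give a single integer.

4

Write exponents as rows I,Θ,M,L / cols ΔT,i,ρ,m,ℓ,D,X1,X2:
  I: [ 0  1  0  0  0  0  1  0]
  Θ: [ 1  0  0  0  0  0 -3  1]
  M: [ 0  0  1  1  0  0  2 -3]
  L: [ 0  0 -3  0  1  1 -3 -1]
Echelon form has 4 nonzero rows (pivots: ΔT,i,ρ,m)
n=8, r=4 ⇒ 4 dimensionless groups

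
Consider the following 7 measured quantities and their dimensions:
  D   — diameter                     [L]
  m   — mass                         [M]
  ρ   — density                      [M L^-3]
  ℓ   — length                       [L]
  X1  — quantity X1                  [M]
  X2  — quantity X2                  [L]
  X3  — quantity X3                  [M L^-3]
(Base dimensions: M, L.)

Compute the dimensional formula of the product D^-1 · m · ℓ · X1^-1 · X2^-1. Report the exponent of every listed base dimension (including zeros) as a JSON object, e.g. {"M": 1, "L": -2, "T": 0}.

{"M": 0, "L": -1}

Dimensional matrix (M×L by D×m×ρ×ℓ×X1×X2×X3):
  M: [ 0  1  1  0  1  0  1]
  L: [ 1  0 -3  1  0  1 -3]
  [M]: (-1)·0+(1)·1+(1)·0+(-1)·1+(-1)·0 = 0
  [L]: (-1)·1+(1)·0+(1)·1+(-1)·0+(-1)·1 = -1
⇒ L^-1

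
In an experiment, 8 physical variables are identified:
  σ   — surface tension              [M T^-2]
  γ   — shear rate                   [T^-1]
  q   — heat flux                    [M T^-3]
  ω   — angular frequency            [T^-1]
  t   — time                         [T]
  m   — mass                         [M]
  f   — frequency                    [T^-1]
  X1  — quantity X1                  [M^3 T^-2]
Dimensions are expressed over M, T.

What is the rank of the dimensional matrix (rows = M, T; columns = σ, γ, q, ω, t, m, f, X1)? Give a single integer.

2

Write exponents as rows M,T / cols σ,γ,q,ω,t,m,f,X1:
  M: [ 1  0  1  0  0  1  0  3]
  T: [-2 -1 -3 -1  1  0 -1 -2]
RREF → pivots at {σ,γ} ⇒ r = 2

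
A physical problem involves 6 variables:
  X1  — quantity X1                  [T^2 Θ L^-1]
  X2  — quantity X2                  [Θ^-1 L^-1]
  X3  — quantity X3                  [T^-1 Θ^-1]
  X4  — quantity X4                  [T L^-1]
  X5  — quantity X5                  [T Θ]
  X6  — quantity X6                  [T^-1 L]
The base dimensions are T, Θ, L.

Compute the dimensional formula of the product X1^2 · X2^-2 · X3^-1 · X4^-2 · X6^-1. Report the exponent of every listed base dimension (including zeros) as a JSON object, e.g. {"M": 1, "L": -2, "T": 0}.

{"T": 4, "Θ": 5, "L": 1}

Write exponents as rows T,Θ,L / cols X1,X2,X3,X4,X5,X6:
  T: [ 2  0 -1  1  1 -1]
  Θ: [ 1 -1 -1  0  1  0]
  L: [-1 -1  0 -1  0  1]
  [T]: (2)·2+(-2)·0+(-1)·-1+(-2)·1+(-1)·-1 = 4
  [Θ]: (2)·1+(-2)·-1+(-1)·-1+(-2)·0+(-1)·0 = 5
  [L]: (2)·-1+(-2)·-1+(-1)·0+(-2)·-1+(-1)·1 = 1
⇒ T^4 Θ^5 L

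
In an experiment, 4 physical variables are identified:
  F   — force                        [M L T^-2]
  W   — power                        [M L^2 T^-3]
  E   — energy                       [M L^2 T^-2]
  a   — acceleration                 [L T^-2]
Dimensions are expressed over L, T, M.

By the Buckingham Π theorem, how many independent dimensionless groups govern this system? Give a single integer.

Dimensional matrix (L×T×M by F×W×E×a):
  L: [ 1  2  2  1]
  T: [-2 -3 -2 -2]
  M: [ 1  1  1  0]
Echelon form has 3 nonzero rows (pivots: F,W,E)
Π count = n − r = 4 − 3 = 1

1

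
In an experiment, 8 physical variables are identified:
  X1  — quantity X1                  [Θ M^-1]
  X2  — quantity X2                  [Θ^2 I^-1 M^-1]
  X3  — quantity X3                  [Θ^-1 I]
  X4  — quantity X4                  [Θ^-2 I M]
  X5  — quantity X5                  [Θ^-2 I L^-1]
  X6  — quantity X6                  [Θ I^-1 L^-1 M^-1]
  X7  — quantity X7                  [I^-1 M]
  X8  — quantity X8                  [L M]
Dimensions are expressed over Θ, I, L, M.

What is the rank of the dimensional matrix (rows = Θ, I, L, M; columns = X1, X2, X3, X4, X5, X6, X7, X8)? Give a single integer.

Exponent matrix [Θ,I,L,M] × [X1,X2,X3,X4,X5,X6,X7,X8]:
  Θ: [ 1  2 -1 -2 -2  1  0  0]
  I: [ 0 -1  1  1  1 -1 -1  0]
  L: [ 0  0  0  0 -1 -1  0  1]
  M: [-1 -1  0  1  0 -1  1  1]
Row reduction gives pivot columns X1,X2,X5; rank = 3

3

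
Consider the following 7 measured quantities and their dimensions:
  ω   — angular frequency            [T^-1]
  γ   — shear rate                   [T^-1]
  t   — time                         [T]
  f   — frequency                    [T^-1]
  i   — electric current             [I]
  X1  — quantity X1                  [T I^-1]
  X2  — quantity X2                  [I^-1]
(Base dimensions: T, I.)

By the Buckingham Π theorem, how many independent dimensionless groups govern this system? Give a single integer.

Exponent matrix [T,I] × [ω,γ,t,f,i,X1,X2]:
  T: [-1 -1  1 -1  0  1  0]
  I: [ 0  0  0  0  1 -1 -1]
Row reduction gives pivot columns ω,i; rank = 2
Π count = n − r = 7 − 2 = 5

5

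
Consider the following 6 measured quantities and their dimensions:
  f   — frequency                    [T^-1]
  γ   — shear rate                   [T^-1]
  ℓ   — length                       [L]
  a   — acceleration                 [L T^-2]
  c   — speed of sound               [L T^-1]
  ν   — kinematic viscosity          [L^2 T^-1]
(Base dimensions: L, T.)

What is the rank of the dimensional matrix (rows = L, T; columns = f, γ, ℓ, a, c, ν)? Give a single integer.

Dimensional matrix (L×T by f×γ×ℓ×a×c×ν):
  L: [ 0  0  1  1  1  2]
  T: [-1 -1  0 -2 -1 -1]
RREF → pivots at {f,ℓ} ⇒ r = 2

2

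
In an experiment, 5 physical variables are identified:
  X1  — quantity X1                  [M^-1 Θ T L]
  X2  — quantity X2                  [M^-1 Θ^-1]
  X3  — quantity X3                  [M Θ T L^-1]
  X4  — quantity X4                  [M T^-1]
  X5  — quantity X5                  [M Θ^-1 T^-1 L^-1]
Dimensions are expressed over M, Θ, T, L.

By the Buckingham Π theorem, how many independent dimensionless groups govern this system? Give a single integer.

Exponent matrix [M,Θ,T,L] × [X1,X2,X3,X4,X5]:
  M: [-1 -1  1  1  1]
  Θ: [ 1 -1  1  0 -1]
  T: [ 1  0  1 -1 -1]
  L: [ 1  0 -1  0 -1]
RREF → pivots at {X1,X2,X3} ⇒ r = 3
5 vars − rank 3 = 2 Π groups

2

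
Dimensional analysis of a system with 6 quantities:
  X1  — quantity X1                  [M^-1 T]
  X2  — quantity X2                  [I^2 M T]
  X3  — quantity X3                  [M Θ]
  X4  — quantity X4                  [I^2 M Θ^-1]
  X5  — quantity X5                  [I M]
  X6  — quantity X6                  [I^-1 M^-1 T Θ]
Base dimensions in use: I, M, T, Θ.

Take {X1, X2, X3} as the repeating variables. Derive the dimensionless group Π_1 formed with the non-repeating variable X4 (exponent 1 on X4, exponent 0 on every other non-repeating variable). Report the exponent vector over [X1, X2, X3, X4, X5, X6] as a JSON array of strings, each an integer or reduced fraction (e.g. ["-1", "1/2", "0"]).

["1", "-1", "1", "1", "0", "0"]

Write exponents as rows I,M,T,Θ / cols X1,X2,X3,X4,X5,X6:
  I: [ 0  2  0  2  1 -1]
  M: [-1  1  1  1  1 -1]
  T: [ 1  1  0  0  0  1]
  Θ: [ 0  0  1 -1  0  1]
Row reduction gives pivot columns X1,X2,X3; rank = 3
Repeat: X1,X2,X3; free: X4,X5,X6
RREF:
  r0: [   1    0    0   -1 -1/2  3/2]
  r1: [   0    1    0    1  1/2 -1/2]
  r2: [   0    0    1   -1    0    1]
  r3: [   0    0    0    0    0    0]
Fix exponent of X4 at 1, X5 at 0, X6 at 0; solve each RREF row for its pivot's exponent:
  r0: exp(X1) + (-1)·1 = 0 ⇒ exp(X1) = 1
  r1: exp(X2) + (1)·1 = 0 ⇒ exp(X2) = -1
  r2: exp(X3) + (-1)·1 = 0 ⇒ exp(X3) = 1
Π_1 = X1 · X2^-1 · X3 · X4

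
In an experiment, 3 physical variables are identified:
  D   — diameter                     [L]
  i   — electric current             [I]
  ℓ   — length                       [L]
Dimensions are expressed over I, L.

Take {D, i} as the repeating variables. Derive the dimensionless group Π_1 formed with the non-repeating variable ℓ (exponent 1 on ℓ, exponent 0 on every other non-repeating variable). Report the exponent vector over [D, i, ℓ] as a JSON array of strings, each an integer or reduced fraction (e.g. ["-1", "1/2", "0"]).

["-1", "0", "1"]

Write exponents as rows I,L / cols D,i,ℓ:
  I: [ 0  1  0]
  L: [ 1  0  1]
Row reduction gives pivot columns D,i; rank = 2
Pivot set = {D,i}, free = {ℓ}
RREF:
  r0: [   1    0    1]
  r1: [   0    1    0]
Fix exponent of ℓ at 1; solve each RREF row for its pivot's exponent:
  r0: exp(D) + (1)·1 = 0 ⇒ exp(D) = -1
  r1: exp(i) + (0)·1 = 0 ⇒ exp(i) = 0
Π_1 = D^-1 · ℓ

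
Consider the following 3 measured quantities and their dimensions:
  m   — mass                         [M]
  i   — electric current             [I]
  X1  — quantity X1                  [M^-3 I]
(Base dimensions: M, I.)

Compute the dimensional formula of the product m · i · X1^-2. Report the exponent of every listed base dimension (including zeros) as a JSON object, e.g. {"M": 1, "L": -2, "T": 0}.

{"M": 7, "I": -1}

Write exponents as rows M,I / cols m,i,X1:
  M: [ 1  0 -3]
  I: [ 0  1  1]
  [M]: (1)·1+(1)·0+(-2)·-3 = 7
  [I]: (1)·0+(1)·1+(-2)·1 = -1
⇒ M^7 I^-1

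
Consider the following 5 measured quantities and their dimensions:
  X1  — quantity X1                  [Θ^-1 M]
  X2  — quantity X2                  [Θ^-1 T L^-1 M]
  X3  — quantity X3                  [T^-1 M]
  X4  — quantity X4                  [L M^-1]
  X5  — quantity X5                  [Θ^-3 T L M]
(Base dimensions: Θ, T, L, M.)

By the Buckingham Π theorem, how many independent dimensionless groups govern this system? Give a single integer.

Dimensional matrix (Θ×T×L×M by X1×X2×X3×X4×X5):
  Θ: [-1 -1  0  0 -3]
  T: [ 0  1 -1  0  1]
  L: [ 0 -1  0  1  1]
  M: [ 1  1  1 -1  1]
Echelon form has 3 nonzero rows (pivots: X1,X2,X3)
5 vars − rank 3 = 2 Π groups

2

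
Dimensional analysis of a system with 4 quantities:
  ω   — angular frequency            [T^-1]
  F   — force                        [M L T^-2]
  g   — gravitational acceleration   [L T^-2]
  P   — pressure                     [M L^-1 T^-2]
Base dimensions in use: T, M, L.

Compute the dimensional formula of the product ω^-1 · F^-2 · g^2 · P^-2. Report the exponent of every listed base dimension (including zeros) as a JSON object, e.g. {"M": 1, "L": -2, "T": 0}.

{"T": 5, "M": -4, "L": 2}

Write exponents as rows T,M,L / cols ω,F,g,P:
  T: [-1 -2 -2 -2]
  M: [ 0  1  0  1]
  L: [ 0  1  1 -1]
  [T]: (-1)·-1+(-2)·-2+(2)·-2+(-2)·-2 = 5
  [M]: (-1)·0+(-2)·1+(2)·0+(-2)·1 = -4
  [L]: (-1)·0+(-2)·1+(2)·1+(-2)·-1 = 2
⇒ T^5 M^-4 L^2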